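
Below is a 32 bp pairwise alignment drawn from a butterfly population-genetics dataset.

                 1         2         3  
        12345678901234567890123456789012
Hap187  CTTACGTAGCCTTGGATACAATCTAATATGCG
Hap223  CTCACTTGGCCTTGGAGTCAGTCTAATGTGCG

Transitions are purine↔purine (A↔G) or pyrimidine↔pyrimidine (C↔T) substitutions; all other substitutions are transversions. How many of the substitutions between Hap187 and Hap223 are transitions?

Mismatches occur at site 3 (T↔C, transition), site 6 (G↔T, transversion), site 8 (A↔G, transition), site 17 (T↔G, transversion), site 18 (A↔T, transversion), site 21 (A↔G, transition), site 28 (A↔G, transition).
Of the 7 differences, 4 transitions and 3 transversions, so the answer is 4.

4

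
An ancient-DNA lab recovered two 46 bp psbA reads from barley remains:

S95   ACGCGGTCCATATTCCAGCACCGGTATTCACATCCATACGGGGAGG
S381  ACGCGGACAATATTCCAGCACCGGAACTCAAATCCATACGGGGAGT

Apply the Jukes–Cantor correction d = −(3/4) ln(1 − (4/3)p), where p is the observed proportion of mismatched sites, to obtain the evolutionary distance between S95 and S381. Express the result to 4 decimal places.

0.1433

Differing sites — 7:T/A; 9:C/A; 25:T/A; 27:T/C; 31:C/A; 46:G/T.
p = 6/46 = 0.130435.
d = −0.75 · ln(1 − (4/3)·0.130435) = −0.75 · ln(0.826087) = −0.75 · (-0.191055) = 0.1433.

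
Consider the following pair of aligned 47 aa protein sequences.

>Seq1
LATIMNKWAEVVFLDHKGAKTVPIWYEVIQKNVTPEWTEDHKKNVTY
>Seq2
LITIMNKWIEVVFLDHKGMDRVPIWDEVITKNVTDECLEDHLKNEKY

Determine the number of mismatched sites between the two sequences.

13

Mismatches occur at site 2 (A↔I), site 9 (A↔I), site 19 (A↔M), site 20 (K↔D), site 21 (T↔R), site 26 (Y↔D), site 30 (Q↔T), site 35 (P↔D), site 37 (W↔C), site 38 (T↔L), site 42 (K↔L), site 45 (V↔E), site 46 (T↔K).
That gives 13 mismatches out of 47 aligned sites, so the Hamming distance is 13.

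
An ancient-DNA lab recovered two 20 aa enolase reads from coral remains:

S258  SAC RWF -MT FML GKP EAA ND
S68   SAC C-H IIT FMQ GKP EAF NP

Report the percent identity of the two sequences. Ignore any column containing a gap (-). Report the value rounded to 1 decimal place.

Excluding the 2 gap columns leaves 18 comparable sites.
Differing sites — 4:R/C; 6:F/H; 8:M/I; 12:L/Q; 18:A/F; 20:D/P.
12 of the 18 comparable sites match, so the percent identity is 12/18 × 100 = 66.7%.

66.7%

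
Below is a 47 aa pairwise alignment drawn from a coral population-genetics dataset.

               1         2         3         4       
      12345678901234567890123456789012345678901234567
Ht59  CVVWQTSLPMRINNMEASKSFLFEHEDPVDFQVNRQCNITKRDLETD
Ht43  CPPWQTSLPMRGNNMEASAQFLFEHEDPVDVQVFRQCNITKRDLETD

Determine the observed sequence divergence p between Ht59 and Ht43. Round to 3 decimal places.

0.149

The sequences differ at positions 2 (V/P), 3 (V/P), 12 (I/G), 19 (K/A), 20 (S/Q), 31 (F/V), 34 (N/F).
There are 7 differences over 47 sites, so p = 7/47 = 0.149.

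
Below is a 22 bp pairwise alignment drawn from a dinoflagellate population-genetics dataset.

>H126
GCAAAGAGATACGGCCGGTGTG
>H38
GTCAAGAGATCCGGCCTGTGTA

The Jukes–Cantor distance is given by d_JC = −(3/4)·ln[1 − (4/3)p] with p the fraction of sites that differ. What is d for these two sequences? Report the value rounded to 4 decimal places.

Differing sites — 2:C/T; 3:A/C; 11:A/C; 17:G/T; 22:G/A.
p = 5/22 = 0.227273.
d = −0.75 · ln(1 − (4/3)·0.227273) = −0.75 · ln(0.696969) = −0.75 · (-0.361014) = 0.2708.

0.2708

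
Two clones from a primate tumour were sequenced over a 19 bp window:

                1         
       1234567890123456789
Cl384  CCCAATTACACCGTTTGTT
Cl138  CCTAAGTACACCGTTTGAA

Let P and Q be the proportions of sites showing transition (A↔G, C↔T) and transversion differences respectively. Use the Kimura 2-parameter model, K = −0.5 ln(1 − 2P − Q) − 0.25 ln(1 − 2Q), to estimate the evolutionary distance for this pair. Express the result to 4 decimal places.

0.2476

Differing sites — 3:C/T (Ti); 6:T/G (Tv); 18:T/A (Tv); 19:T/A (Tv).
Of the 4 differences, 1 transition and 3 transversions over 19 sites: P = 1/19 = 0.052632, Q = 3/19 = 0.157895.
d = −0.5·ln(0.736841) − 0.25·ln(0.684210) = −0.5·(-0.305383) − 0.25·(-0.379490) = 0.2476.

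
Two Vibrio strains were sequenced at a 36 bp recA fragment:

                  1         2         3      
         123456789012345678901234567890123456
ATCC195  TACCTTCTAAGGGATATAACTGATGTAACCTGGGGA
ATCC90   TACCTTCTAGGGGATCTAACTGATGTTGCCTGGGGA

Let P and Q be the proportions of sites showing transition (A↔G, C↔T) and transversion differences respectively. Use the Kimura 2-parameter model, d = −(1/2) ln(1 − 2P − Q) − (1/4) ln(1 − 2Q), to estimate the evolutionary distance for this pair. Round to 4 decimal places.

0.1206

Mismatches occur at site 10 (A↔G, transition), site 16 (A↔C, transversion), site 27 (A↔T, transversion), site 28 (A↔G, transition).
Of the 4 differences, 2 transitions and 2 transversions over 36 sites: P = 2/36 = 0.055556, Q = 2/36 = 0.055556.
d = −0.5·ln(0.833332) − 0.25·ln(0.888888) = −0.5·(-0.182323) − 0.25·(-0.117784) = 0.1206.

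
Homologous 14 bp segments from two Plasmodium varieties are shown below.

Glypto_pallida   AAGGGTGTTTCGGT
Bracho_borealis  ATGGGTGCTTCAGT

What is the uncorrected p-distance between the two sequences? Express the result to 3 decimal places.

The sequences differ at positions 2 (A/T), 8 (T/C), 12 (G/A).
There are 3 differences over 14 sites, so p = 3/14 = 0.214.

0.214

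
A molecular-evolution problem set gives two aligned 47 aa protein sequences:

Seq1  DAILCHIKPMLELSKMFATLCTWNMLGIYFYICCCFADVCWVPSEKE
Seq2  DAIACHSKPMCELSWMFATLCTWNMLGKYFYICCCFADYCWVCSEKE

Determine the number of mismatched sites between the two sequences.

7

Differing sites — 4:L/A; 7:I/S; 11:L/C; 15:K/W; 28:I/K; 39:V/Y; 43:P/C.
That gives 7 mismatches out of 47 aligned sites, so the Hamming distance is 7.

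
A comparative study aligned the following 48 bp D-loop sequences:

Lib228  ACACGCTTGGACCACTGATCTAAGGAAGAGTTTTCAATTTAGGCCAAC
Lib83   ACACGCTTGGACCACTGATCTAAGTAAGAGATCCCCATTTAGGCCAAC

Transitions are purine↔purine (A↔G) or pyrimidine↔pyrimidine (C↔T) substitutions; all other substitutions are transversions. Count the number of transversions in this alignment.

Differing sites — 25:G/T (Tv); 31:T/A (Tv); 33:T/C (Ti); 34:T/C (Ti); 36:A/C (Tv).
Of the 5 differences, 2 transitions and 3 transversions, so the answer is 3.

3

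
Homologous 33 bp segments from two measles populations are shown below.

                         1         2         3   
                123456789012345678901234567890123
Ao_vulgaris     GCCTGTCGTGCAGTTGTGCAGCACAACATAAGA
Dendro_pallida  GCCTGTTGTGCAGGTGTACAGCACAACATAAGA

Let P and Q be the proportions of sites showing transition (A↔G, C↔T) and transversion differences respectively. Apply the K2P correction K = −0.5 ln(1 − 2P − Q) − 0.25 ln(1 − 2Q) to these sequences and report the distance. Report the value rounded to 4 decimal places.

Mismatches occur at site 7 (C/T, transition), site 14 (T/G, transversion), site 18 (G/A, transition).
Of the 3 differences, 2 transitions and 1 transversion over 33 sites: P = 2/33 = 0.060606, Q = 1/33 = 0.030303.
d = −0.5·ln(0.848485) − 0.25·ln(0.939394) = −0.5·(-0.164303) − 0.25·(-0.062520) = 0.0978.

0.0978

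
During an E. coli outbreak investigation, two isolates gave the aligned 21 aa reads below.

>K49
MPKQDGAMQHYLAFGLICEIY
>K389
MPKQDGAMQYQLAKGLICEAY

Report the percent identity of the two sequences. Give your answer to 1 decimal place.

81.0%

Differing sites — 10:H/Y; 11:Y/Q; 14:F/K; 20:I/A.
17 of the 21 sites match, so the percent identity is 17/21 × 100 = 81.0%.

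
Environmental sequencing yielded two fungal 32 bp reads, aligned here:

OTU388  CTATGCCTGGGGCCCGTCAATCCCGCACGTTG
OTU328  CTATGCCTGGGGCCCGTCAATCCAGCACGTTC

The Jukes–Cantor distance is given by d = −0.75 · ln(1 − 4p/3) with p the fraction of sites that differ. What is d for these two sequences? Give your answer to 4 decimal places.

The sequences differ at positions 24 (C/A), 32 (G/C).
p = 2/32 = 0.062500.
d = −0.75 · ln(1 − (4/3)·0.062500) = −0.75 · ln(0.916667) = −0.75 · (-0.087011) = 0.0653.

0.0653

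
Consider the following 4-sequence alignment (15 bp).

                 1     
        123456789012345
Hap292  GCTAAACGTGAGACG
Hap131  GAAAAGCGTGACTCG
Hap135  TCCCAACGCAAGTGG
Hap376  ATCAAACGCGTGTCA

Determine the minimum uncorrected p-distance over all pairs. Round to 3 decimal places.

Pairwise Hamming distances:
  Hap292 vs Hap131: 5
  Hap292 vs Hap135: 7
  Hap292 vs Hap376: 7
  Hap131 vs Hap135: 9
  Hap131 vs Hap376: 8
  Hap135 vs Hap376: 7
The smallest is 5 mismatches, between Hap292 and Hap131; p = 5/15 = 0.333.

0.333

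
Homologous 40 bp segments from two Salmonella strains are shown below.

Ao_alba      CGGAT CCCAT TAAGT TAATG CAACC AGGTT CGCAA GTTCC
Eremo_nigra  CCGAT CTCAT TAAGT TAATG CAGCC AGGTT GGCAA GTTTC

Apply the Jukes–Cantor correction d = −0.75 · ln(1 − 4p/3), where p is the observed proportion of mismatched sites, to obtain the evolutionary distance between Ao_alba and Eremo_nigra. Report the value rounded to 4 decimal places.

Differing sites — 2:G/C; 7:C/T; 23:A/G; 31:C/G; 39:C/T.
p = 5/40 = 0.125000.
d = −0.75 · ln(1 − (4/3)·0.125000) = −0.75 · ln(0.833333) = −0.75 · (-0.182322) = 0.1367.

0.1367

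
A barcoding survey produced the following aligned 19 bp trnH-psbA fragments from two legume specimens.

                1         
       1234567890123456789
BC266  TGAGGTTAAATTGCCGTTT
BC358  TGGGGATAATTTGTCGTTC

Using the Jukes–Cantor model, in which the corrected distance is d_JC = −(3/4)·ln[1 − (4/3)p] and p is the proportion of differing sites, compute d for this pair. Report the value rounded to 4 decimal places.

Differing sites — 3:A/G; 6:T/A; 10:A/T; 14:C/T; 19:T/C.
p = 5/19 = 0.263158.
d = −0.75 · ln(1 − (4/3)·0.263158) = −0.75 · ln(0.649123) = −0.75 · (-0.432133) = 0.3241.

0.3241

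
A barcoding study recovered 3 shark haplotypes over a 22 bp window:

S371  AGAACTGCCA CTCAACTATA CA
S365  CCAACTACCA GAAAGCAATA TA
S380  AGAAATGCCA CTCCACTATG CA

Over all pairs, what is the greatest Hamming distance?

Pairwise Hamming distances:
  S371 vs S365: 9
  S371 vs S380: 3
  S365 vs S380: 12
The largest is 12, between S365 and S380.

12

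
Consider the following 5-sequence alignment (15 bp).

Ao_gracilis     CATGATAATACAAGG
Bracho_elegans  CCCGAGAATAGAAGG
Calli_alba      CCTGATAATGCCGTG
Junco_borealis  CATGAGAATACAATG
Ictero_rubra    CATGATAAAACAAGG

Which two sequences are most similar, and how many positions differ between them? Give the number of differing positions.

1

Pairwise Hamming distances:
  Ao_gracilis vs Bracho_elegans: 4
  Ao_gracilis vs Calli_alba: 5
  Ao_gracilis vs Junco_borealis: 2
  Ao_gracilis vs Ictero_rubra: 1
  Bracho_elegans vs Calli_alba: 7
  Bracho_elegans vs Junco_borealis: 4
  Bracho_elegans vs Ictero_rubra: 5
  Calli_alba vs Junco_borealis: 5
  Calli_alba vs Ictero_rubra: 6
  Junco_borealis vs Ictero_rubra: 3
The smallest is 1, between Ao_gracilis and Ictero_rubra.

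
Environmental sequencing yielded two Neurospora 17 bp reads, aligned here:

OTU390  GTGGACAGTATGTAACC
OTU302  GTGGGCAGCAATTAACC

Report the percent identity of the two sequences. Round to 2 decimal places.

Differing sites — 5:A/G; 9:T/C; 11:T/A; 12:G/T.
13 of the 17 sites match, so the percent identity is 13/17 × 100 = 76.47%.

76.47%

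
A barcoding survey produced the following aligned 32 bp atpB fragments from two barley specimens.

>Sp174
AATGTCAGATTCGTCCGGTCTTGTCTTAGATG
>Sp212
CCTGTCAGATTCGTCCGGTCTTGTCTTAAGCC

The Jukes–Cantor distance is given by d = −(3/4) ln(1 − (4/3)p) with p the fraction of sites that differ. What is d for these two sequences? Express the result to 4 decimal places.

0.2158

The sequences differ at positions 1 (A/C), 2 (A/C), 29 (G/A), 30 (A/G), 31 (T/C), 32 (G/C).
p = 6/32 = 0.187500.
d = −0.75 · ln(1 − (4/3)·0.187500) = −0.75 · ln(0.750000) = −0.75 · (-0.287682) = 0.2158.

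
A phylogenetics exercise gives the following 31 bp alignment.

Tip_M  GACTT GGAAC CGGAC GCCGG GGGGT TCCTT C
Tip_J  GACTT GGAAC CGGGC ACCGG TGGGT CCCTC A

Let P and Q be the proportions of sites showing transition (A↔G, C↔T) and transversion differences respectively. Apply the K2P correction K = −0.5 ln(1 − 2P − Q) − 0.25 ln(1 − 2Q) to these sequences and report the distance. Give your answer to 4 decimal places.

The sequences differ at positions 14 (A/G, transition), 16 (G/A, transition), 21 (G/T, transversion), 26 (T/C, transition), 30 (T/C, transition), 31 (C/A, transversion).
Of the 6 differences, 4 transitions and 2 transversions over 31 sites: P = 4/31 = 0.129032, Q = 2/31 = 0.064516.
d = −0.5·ln(0.677420) − 0.25·ln(0.870968) = −0.5·(-0.389464) − 0.25·(-0.138150) = 0.2293.

0.2293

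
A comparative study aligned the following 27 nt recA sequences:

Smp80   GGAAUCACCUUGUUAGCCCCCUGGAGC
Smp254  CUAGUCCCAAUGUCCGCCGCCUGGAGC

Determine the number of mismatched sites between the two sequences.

The sequences differ at positions 1 (G/C), 2 (G/U), 4 (A/G), 7 (A/C), 9 (C/A), 10 (U/A), 14 (U/C), 15 (A/C), 19 (C/G).
That gives 9 mismatches out of 27 aligned sites, so the Hamming distance is 9.

9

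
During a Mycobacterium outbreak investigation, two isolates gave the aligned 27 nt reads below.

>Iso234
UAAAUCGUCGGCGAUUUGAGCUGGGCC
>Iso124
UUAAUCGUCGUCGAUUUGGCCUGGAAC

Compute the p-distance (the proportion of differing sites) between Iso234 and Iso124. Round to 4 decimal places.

The sequences differ at positions 2 (A/U), 11 (G/U), 19 (A/G), 20 (G/C), 25 (G/A), 26 (C/A).
There are 6 differences over 27 sites, so p = 6/27 = 0.2222.

0.2222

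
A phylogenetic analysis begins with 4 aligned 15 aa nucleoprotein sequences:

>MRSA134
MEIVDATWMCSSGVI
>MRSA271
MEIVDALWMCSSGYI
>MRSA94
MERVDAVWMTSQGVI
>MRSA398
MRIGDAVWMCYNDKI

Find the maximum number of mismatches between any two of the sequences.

8

Pairwise Hamming distances:
  MRSA134 vs MRSA271: 2
  MRSA134 vs MRSA94: 4
  MRSA134 vs MRSA398: 7
  MRSA271 vs MRSA94: 5
  MRSA271 vs MRSA398: 7
  MRSA94 vs MRSA398: 8
The largest is 8, between MRSA94 and MRSA398.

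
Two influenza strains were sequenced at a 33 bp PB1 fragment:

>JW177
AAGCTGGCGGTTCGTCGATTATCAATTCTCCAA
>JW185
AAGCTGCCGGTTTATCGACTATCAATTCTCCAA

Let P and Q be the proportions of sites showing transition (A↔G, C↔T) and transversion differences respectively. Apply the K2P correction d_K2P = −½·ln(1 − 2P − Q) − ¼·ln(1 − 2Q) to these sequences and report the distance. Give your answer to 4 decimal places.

0.1348

The sequences differ at positions 7 (G/C, transversion), 13 (C/T, transition), 14 (G/A, transition), 19 (T/C, transition).
Of the 4 differences, 3 transitions and 1 transversion over 33 sites: P = 3/33 = 0.090909, Q = 1/33 = 0.030303.
d = −0.5·ln(0.787879) − 0.25·ln(0.939394) = −0.5·(-0.238411) − 0.25·(-0.062520) = 0.1348.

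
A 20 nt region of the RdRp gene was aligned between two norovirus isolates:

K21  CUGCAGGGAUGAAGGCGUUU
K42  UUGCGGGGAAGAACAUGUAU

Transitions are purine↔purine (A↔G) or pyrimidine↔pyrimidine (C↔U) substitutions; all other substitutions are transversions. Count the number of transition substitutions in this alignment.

Mismatches occur at site 1 (C→U, transition), site 5 (A→G, transition), site 10 (U→A, transversion), site 14 (G→C, transversion), site 15 (G→A, transition), site 16 (C→U, transition), site 19 (U→A, transversion).
Of the 7 differences, 4 transitions and 3 transversions, so the answer is 4.

4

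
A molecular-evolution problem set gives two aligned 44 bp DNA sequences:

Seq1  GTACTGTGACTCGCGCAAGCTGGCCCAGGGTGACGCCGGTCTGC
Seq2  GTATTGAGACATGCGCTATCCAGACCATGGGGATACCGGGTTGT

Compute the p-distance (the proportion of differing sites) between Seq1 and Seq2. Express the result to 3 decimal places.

0.364

Differing sites — 4:C/T; 7:T/A; 11:T/A; 12:C/T; 17:A/T; 19:G/T; 21:T/C; 22:G/A; 24:C/A; 28:G/T; 31:T/G; 34:C/T; 35:G/A; 40:T/G; 41:C/T; 44:C/T.
There are 16 differences over 44 sites, so p = 16/44 = 0.364.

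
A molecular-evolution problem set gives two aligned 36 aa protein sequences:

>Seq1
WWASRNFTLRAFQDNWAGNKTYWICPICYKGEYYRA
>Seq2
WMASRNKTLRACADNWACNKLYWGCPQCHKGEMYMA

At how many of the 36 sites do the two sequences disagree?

11

The sequences differ at positions 2 (W/M), 7 (F/K), 12 (F/C), 13 (Q/A), 18 (G/C), 21 (T/L), 24 (I/G), 27 (I/Q), 29 (Y/H), 33 (Y/M), 35 (R/M).
That gives 11 mismatches out of 36 aligned sites, so the Hamming distance is 11.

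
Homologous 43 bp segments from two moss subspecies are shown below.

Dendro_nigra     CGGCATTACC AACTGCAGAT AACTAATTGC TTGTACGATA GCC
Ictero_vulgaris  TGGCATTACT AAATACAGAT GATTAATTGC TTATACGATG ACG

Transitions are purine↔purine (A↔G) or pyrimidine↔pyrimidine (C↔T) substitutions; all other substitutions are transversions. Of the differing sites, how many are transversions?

Mismatches occur at site 1 (C→T, transition), site 10 (C→T, transition), site 13 (C→A, transversion), site 15 (G→A, transition), site 21 (A→G, transition), site 23 (C→T, transition), site 33 (G→A, transition), site 40 (A→G, transition), site 41 (G→A, transition), site 43 (C→G, transversion).
Of the 10 differences, 8 transitions and 2 transversions, so the answer is 2.

2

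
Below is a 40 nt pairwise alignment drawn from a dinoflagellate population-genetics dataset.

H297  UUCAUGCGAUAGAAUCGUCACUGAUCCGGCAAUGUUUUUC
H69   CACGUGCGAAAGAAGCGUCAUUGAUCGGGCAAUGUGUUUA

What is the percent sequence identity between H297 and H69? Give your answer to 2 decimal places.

The sequences differ at positions 1 (U/C), 2 (U/A), 4 (A/G), 10 (U/A), 15 (U/G), 21 (C/U), 27 (C/G), 36 (U/G), 40 (C/A).
31 of the 40 sites match, so the percent identity is 31/40 × 100 = 77.50%.

77.50%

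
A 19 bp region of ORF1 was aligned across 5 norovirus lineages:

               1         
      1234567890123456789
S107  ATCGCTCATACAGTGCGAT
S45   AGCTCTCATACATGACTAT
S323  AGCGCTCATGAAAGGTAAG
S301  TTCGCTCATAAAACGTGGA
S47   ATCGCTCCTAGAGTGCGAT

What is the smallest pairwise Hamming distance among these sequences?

Pairwise Hamming distances:
  S107 vs S45: 6
  S107 vs S323: 8
  S107 vs S301: 7
  S107 vs S47: 2
  S45 vs S323: 8
  S45 vs S301: 11
  S45 vs S47: 8
  S323 vs S301: 7
  S323 vs S47: 9
  S301 vs S47: 8
The smallest is 2, between S107 and S47.

2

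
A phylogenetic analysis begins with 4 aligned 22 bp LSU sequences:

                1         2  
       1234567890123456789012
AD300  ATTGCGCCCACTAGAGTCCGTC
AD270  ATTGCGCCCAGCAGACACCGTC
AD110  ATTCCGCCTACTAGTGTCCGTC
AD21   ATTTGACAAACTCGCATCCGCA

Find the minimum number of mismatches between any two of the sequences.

3

Pairwise Hamming distances:
  AD300 vs AD270: 4
  AD300 vs AD110: 3
  AD300 vs AD21: 10
  AD270 vs AD110: 7
  AD270 vs AD21: 13
  AD110 vs AD21: 10
The smallest is 3, between AD300 and AD110.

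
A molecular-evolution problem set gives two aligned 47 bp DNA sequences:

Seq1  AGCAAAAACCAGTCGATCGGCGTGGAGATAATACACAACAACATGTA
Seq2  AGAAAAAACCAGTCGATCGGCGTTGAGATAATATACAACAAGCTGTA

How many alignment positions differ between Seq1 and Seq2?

5

Mismatches occur at site 3 (C↔A), site 24 (G↔T), site 34 (C↔T), site 42 (C↔G), site 43 (A↔C).
That gives 5 mismatches out of 47 aligned sites, so the Hamming distance is 5.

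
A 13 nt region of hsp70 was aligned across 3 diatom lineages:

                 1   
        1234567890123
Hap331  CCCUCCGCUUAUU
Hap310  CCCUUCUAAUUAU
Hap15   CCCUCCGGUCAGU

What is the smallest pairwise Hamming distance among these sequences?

3

Pairwise Hamming distances:
  Hap331 vs Hap310: 6
  Hap331 vs Hap15: 3
  Hap310 vs Hap15: 7
The smallest is 3, between Hap331 and Hap15.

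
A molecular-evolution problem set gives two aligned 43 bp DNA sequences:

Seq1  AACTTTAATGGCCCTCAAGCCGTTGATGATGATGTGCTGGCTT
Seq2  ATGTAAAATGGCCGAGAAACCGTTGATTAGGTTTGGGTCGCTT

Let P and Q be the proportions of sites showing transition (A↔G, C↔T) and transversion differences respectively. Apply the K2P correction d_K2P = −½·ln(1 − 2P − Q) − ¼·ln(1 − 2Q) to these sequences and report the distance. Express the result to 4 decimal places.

0.4960

Mismatches occur at site 2 (A/T, transversion), site 3 (C/G, transversion), site 5 (T/A, transversion), site 6 (T/A, transversion), site 14 (C/G, transversion), site 15 (T/A, transversion), site 16 (C/G, transversion), site 19 (G/A, transition), site 28 (G/T, transversion), site 30 (T/G, transversion), site 32 (A/T, transversion), site 34 (G/T, transversion), site 35 (T/G, transversion), site 37 (C/G, transversion), site 39 (G/C, transversion).
Of the 15 differences, 1 transition and 14 transversions over 43 sites: P = 1/43 = 0.023256, Q = 14/43 = 0.325581.
d = −0.5·ln(0.627907) − 0.25·ln(0.348838) = −0.5·(-0.465363) − 0.25·(-1.053148) = 0.4960.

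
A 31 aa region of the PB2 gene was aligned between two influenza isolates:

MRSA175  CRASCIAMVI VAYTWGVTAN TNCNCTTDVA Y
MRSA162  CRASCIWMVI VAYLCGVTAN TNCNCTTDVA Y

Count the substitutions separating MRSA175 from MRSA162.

3

The sequences differ at positions 7 (A/W), 14 (T/L), 15 (W/C).
That gives 3 mismatches out of 31 aligned sites, so the Hamming distance is 3.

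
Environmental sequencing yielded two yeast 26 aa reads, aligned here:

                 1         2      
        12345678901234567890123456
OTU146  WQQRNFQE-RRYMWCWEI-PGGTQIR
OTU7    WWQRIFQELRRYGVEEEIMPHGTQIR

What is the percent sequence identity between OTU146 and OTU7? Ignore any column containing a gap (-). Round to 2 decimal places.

Excluding the 2 gap columns leaves 24 comparable sites.
The sequences differ at positions 2 (Q/W), 5 (N/I), 13 (M/G), 14 (W/V), 15 (C/E), 16 (W/E), 21 (G/H).
17 of the 24 comparable sites match, so the percent identity is 17/24 × 100 = 70.83%.

70.83%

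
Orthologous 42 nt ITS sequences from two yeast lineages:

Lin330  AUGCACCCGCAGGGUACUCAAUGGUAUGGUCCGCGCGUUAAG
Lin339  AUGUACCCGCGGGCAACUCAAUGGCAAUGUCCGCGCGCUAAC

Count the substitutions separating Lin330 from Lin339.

Differing sites — 4:C/U; 11:A/G; 14:G/C; 15:U/A; 25:U/C; 27:U/A; 28:G/U; 38:U/C; 42:G/C.
That gives 9 mismatches out of 42 aligned sites, so the Hamming distance is 9.

9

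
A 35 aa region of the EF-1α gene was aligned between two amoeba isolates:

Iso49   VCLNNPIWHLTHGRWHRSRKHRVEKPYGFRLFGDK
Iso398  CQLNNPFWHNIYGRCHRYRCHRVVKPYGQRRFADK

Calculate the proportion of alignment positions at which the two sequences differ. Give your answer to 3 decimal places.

0.371

Mismatches occur at site 1 (V↔C), site 2 (C↔Q), site 7 (I↔F), site 10 (L↔N), site 11 (T↔I), site 12 (H↔Y), site 15 (W↔C), site 18 (S↔Y), site 20 (K↔C), site 24 (E↔V), site 29 (F↔Q), site 31 (L↔R), site 33 (G↔A).
There are 13 differences over 35 sites, so p = 13/35 = 0.371.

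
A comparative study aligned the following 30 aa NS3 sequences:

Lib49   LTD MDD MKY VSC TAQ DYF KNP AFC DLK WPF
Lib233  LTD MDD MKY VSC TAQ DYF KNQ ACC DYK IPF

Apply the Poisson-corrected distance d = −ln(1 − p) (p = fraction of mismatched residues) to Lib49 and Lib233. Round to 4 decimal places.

Differing sites — 21:P/Q; 23:F/C; 26:L/Y; 28:W/I.
p = 4/30 = 0.133333.
d = −ln(1 − 0.133333) = −ln(0.866667) = 0.1431.

0.1431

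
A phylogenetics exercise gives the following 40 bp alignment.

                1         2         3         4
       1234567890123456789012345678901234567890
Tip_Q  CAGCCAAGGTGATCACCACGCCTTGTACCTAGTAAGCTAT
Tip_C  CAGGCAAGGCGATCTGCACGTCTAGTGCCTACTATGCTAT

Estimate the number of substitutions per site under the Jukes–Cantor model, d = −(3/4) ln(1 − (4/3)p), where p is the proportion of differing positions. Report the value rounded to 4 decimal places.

0.2675

Differing sites — 4:C/G; 10:T/C; 15:A/T; 16:C/G; 21:C/T; 24:T/A; 27:A/G; 32:G/C; 35:A/T.
p = 9/40 = 0.225000.
d = −0.75 · ln(1 − (4/3)·0.225000) = −0.75 · ln(0.700000) = −0.75 · (-0.356675) = 0.2675.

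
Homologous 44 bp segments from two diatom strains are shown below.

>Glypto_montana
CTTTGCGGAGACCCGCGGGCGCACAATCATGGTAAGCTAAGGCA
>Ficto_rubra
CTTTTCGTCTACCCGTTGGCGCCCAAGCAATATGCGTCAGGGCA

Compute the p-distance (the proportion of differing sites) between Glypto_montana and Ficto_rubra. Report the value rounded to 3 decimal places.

Differing sites — 5:G/T; 8:G/T; 9:A/C; 10:G/T; 16:C/T; 17:G/T; 23:A/C; 27:T/G; 30:T/A; 31:G/T; 32:G/A; 34:A/G; 35:A/C; 37:C/T; 38:T/C; 40:A/G.
There are 16 differences over 44 sites, so p = 16/44 = 0.364.

0.364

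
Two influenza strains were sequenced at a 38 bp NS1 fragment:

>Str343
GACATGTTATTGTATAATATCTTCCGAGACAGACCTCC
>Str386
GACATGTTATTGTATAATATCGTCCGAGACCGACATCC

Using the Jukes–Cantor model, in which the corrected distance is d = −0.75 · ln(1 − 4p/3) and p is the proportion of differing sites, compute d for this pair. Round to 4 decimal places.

Mismatches occur at site 22 (T→G), site 31 (A→C), site 35 (C→A).
p = 3/38 = 0.078947.
d = −0.75 · ln(1 − (4/3)·0.078947) = −0.75 · ln(0.894737) = −0.75 · (-0.111225) = 0.0834.

0.0834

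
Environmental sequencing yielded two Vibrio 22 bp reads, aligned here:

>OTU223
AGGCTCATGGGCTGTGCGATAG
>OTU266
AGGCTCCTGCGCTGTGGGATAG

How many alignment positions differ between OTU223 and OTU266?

3

Mismatches occur at site 7 (A→C), site 10 (G→C), site 17 (C→G).
That gives 3 mismatches out of 22 aligned sites, so the Hamming distance is 3.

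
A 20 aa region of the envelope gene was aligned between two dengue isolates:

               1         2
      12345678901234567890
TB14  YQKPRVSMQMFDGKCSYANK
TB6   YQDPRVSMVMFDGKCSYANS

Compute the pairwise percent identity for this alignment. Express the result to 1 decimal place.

85.0%

Differing sites — 3:K/D; 9:Q/V; 20:K/S.
17 of the 20 sites match, so the percent identity is 17/20 × 100 = 85.0%.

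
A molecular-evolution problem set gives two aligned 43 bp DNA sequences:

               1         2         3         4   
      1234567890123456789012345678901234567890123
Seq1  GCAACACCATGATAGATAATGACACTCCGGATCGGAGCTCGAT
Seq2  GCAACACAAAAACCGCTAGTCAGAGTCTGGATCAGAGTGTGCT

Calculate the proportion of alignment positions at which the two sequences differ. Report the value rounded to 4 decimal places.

0.3721

The sequences differ at positions 8 (C/A), 10 (T/A), 11 (G/A), 13 (T/C), 14 (A/C), 16 (A/C), 19 (A/G), 21 (G/C), 23 (C/G), 25 (C/G), 28 (C/T), 34 (G/A), 38 (C/T), 39 (T/G), 40 (C/T), 42 (A/C).
There are 16 differences over 43 sites, so p = 16/43 = 0.3721.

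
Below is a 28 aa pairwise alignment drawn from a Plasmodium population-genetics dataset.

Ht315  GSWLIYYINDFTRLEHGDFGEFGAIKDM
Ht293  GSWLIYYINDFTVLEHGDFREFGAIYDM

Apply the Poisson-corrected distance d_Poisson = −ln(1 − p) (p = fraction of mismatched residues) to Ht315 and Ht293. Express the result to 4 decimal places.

0.1133

Differing sites — 13:R/V; 20:G/R; 26:K/Y.
p = 3/28 = 0.107143.
d = −ln(1 − 0.107143) = −ln(0.892857) = 0.1133.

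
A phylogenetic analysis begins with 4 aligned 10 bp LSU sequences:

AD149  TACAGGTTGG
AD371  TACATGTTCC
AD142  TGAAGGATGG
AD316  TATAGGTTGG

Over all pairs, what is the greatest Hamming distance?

6

Pairwise Hamming distances:
  AD149 vs AD371: 3
  AD149 vs AD142: 3
  AD149 vs AD316: 1
  AD371 vs AD142: 6
  AD371 vs AD316: 4
  AD142 vs AD316: 3
The largest is 6, between AD371 and AD142.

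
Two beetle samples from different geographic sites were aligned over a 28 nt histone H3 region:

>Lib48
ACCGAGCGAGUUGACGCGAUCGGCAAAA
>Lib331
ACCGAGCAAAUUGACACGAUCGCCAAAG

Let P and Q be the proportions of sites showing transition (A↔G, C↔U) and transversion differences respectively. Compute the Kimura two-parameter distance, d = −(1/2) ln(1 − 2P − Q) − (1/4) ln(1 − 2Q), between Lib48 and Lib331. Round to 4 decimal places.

0.2124

Mismatches occur at site 8 (G/A, transition), site 10 (G/A, transition), site 16 (G/A, transition), site 23 (G/C, transversion), site 28 (A/G, transition).
Of the 5 differences, 4 transitions and 1 transversion over 28 sites: P = 4/28 = 0.142857, Q = 1/28 = 0.035714.
d = −0.5·ln(0.678572) − 0.25·ln(0.928572) = −0.5·(-0.387765) − 0.25·(-0.074107) = 0.2124.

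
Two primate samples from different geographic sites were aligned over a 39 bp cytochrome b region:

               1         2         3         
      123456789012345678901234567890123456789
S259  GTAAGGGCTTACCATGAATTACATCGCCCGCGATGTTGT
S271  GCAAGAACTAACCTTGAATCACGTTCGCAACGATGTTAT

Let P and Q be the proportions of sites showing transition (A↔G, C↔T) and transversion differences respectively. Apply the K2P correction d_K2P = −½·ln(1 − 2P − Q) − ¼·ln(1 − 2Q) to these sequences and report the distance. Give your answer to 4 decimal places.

0.4607

Differing sites — 2:T/C (Ti); 6:G/A (Ti); 7:G/A (Ti); 10:T/A (Tv); 14:A/T (Tv); 20:T/C (Ti); 23:A/G (Ti); 25:C/T (Ti); 26:G/C (Tv); 27:C/G (Tv); 29:C/A (Tv); 30:G/A (Ti); 38:G/A (Ti).
Of the 13 differences, 8 transitions and 5 transversions over 39 sites: P = 8/39 = 0.205128, Q = 5/39 = 0.128205.
d = −0.5·ln(0.461539) − 0.25·ln(0.743590) = −0.5·(-0.773189) − 0.25·(-0.296265) = 0.4607.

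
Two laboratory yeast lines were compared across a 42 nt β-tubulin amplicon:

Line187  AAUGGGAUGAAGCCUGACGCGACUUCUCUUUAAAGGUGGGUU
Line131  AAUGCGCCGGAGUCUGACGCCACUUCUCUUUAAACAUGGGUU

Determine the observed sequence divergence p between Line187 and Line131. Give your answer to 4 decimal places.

Mismatches occur at site 5 (G/C), site 7 (A/C), site 8 (U/C), site 10 (A/G), site 13 (C/U), site 21 (G/C), site 35 (G/C), site 36 (G/A).
There are 8 differences over 42 sites, so p = 8/42 = 0.1905.

0.1905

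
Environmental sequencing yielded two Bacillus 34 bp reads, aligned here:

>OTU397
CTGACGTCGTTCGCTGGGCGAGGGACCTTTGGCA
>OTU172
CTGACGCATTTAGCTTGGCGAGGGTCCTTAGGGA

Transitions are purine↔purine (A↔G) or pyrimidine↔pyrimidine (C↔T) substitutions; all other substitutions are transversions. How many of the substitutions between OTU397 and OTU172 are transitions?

1

Mismatches occur at site 7 (T↔C, transition), site 8 (C↔A, transversion), site 9 (G↔T, transversion), site 12 (C↔A, transversion), site 16 (G↔T, transversion), site 25 (A↔T, transversion), site 30 (T↔A, transversion), site 33 (C↔G, transversion).
Of the 8 differences, 1 transition and 7 transversions, so the answer is 1.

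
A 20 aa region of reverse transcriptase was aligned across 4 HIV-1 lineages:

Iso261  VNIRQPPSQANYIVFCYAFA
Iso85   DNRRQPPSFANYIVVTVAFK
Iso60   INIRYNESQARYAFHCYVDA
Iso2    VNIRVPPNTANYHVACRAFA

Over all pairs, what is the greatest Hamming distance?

15

Pairwise Hamming distances:
  Iso261 vs Iso85: 7
  Iso261 vs Iso60: 10
  Iso261 vs Iso2: 6
  Iso85 vs Iso60: 15
  Iso85 vs Iso2: 10
  Iso60 vs Iso2: 13
The largest is 15, between Iso85 and Iso60.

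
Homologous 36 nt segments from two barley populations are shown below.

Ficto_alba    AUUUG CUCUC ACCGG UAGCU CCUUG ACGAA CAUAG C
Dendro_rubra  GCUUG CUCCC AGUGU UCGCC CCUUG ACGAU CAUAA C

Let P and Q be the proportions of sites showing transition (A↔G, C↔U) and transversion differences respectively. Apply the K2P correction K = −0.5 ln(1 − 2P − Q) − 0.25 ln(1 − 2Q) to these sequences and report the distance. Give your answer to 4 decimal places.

0.3567

The sequences differ at positions 1 (A/G, transition), 2 (U/C, transition), 9 (U/C, transition), 12 (C/G, transversion), 13 (C/U, transition), 15 (G/U, transversion), 17 (A/C, transversion), 20 (U/C, transition), 30 (A/U, transversion), 35 (G/A, transition).
Of the 10 differences, 6 transitions and 4 transversions over 36 sites: P = 6/36 = 0.166667, Q = 4/36 = 0.111111.
d = −0.5·ln(0.555555) − 0.25·ln(0.777778) = −0.5·(-0.587788) − 0.25·(-0.251314) = 0.3567.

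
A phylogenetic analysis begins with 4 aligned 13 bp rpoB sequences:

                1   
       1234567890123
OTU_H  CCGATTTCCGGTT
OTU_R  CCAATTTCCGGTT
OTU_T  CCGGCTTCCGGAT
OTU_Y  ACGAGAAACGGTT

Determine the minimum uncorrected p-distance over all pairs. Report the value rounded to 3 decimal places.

Pairwise Hamming distances:
  OTU_H vs OTU_R: 1
  OTU_H vs OTU_T: 3
  OTU_H vs OTU_Y: 5
  OTU_R vs OTU_T: 4
  OTU_R vs OTU_Y: 6
  OTU_T vs OTU_Y: 7
The smallest is 1 mismatch, between OTU_H and OTU_R; p = 1/13 = 0.077.

0.077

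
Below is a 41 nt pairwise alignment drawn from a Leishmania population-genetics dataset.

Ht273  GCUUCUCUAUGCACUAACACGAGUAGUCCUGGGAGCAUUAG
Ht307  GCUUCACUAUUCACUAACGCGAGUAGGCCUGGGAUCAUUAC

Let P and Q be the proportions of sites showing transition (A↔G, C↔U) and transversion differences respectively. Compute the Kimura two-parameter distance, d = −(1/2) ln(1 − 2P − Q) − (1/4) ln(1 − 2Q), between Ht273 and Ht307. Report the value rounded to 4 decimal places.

The sequences differ at positions 6 (U/A, transversion), 11 (G/U, transversion), 19 (A/G, transition), 27 (U/G, transversion), 35 (G/U, transversion), 41 (G/C, transversion).
Of the 6 differences, 1 transition and 5 transversions over 41 sites: P = 1/41 = 0.024390, Q = 5/41 = 0.121951.
d = −0.5·ln(0.829269) − 0.25·ln(0.756098) = −0.5·(-0.187211) − 0.25·(-0.279584) = 0.1635.

0.1635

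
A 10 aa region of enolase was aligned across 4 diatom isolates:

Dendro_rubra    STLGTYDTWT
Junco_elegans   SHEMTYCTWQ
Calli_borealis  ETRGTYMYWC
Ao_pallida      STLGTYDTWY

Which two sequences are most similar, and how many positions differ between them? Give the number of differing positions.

Pairwise Hamming distances:
  Dendro_rubra vs Junco_elegans: 5
  Dendro_rubra vs Calli_borealis: 5
  Dendro_rubra vs Ao_pallida: 1
  Junco_elegans vs Calli_borealis: 7
  Junco_elegans vs Ao_pallida: 5
  Calli_borealis vs Ao_pallida: 5
The smallest is 1, between Dendro_rubra and Ao_pallida.

1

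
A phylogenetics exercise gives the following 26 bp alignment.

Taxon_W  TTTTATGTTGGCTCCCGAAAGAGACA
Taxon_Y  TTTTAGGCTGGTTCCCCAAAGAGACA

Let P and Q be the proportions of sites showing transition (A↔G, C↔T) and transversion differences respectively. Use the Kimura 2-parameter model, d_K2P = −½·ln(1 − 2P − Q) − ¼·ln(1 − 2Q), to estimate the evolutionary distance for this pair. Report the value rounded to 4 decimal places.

Mismatches occur at site 6 (T→G, transversion), site 8 (T→C, transition), site 12 (C→T, transition), site 17 (G→C, transversion).
Of the 4 differences, 2 transitions and 2 transversions over 26 sites: P = 2/26 = 0.076923, Q = 2/26 = 0.076923.
d = −0.5·ln(0.769231) − 0.25·ln(0.846154) = −0.5·(-0.262364) − 0.25·(-0.167054) = 0.1729.

0.1729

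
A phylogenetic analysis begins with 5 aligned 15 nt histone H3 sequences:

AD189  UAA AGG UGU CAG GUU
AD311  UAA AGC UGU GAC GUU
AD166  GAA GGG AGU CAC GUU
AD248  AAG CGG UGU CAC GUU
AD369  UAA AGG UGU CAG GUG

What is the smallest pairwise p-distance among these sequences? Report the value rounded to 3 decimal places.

0.067

Pairwise Hamming distances:
  AD189 vs AD311: 3
  AD189 vs AD166: 4
  AD189 vs AD248: 4
  AD189 vs AD369: 1
  AD311 vs AD166: 5
  AD311 vs AD248: 5
  AD311 vs AD369: 4
  AD166 vs AD248: 4
  AD166 vs AD369: 5
  AD248 vs AD369: 5
The smallest is 1 mismatch, between AD189 and AD369; p = 1/15 = 0.067.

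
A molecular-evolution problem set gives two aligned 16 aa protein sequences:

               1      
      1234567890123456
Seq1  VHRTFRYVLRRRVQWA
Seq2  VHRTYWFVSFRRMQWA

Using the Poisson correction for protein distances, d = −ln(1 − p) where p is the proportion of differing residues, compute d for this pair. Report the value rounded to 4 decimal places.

Differing sites — 5:F/Y; 6:R/W; 7:Y/F; 9:L/S; 10:R/F; 13:V/M.
p = 6/16 = 0.375000.
d = −ln(1 − 0.375000) = −ln(0.625000) = 0.4700.

0.4700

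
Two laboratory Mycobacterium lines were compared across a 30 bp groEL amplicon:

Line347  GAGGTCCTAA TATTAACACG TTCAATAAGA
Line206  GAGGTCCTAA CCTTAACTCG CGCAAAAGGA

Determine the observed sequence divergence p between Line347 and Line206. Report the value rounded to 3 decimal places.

0.233

Differing sites — 11:T/C; 12:A/C; 18:A/T; 21:T/C; 22:T/G; 26:T/A; 28:A/G.
There are 7 differences over 30 sites, so p = 7/30 = 0.233.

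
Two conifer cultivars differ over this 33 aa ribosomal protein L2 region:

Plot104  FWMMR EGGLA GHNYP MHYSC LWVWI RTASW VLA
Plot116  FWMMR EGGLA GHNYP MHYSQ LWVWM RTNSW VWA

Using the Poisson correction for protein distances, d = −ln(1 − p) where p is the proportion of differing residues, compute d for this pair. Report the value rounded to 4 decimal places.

0.1292

The sequences differ at positions 20 (C/Q), 25 (I/M), 28 (A/N), 32 (L/W).
p = 4/33 = 0.121212.
d = −ln(1 − 0.121212) = −ln(0.878788) = 0.1292.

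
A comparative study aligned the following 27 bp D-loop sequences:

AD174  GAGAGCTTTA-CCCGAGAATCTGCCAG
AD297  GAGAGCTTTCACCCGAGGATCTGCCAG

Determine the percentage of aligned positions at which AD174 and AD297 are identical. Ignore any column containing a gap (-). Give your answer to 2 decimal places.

92.31%

Excluding the 1 gap column leaves 26 comparable sites.
The sequences differ at positions 10 (A/C), 18 (A/G).
24 of the 26 comparable sites match, so the percent identity is 24/26 × 100 = 92.31%.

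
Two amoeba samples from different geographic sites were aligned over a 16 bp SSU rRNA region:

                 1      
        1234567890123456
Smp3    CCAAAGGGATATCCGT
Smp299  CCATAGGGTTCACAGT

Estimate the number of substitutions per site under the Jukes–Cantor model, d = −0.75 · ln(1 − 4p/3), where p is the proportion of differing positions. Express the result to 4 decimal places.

Differing sites — 4:A/T; 9:A/T; 11:A/C; 12:T/A; 14:C/A.
p = 5/16 = 0.312500.
d = −0.75 · ln(1 − (4/3)·0.312500) = −0.75 · ln(0.583333) = −0.75 · (-0.538997) = 0.4042.

0.4042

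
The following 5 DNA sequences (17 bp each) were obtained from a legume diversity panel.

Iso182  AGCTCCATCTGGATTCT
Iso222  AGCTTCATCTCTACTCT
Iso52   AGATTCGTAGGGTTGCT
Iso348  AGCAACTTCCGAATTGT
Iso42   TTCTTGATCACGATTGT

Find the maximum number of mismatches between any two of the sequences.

11

Pairwise Hamming distances:
  Iso182 vs Iso222: 4
  Iso182 vs Iso52: 7
  Iso182 vs Iso348: 6
  Iso182 vs Iso42: 7
  Iso222 vs Iso52: 9
  Iso222 vs Iso348: 8
  Iso222 vs Iso42: 7
  Iso52 vs Iso348: 10
  Iso52 vs Iso42: 11
  Iso348 vs Iso42: 9
The largest is 11, between Iso52 and Iso42.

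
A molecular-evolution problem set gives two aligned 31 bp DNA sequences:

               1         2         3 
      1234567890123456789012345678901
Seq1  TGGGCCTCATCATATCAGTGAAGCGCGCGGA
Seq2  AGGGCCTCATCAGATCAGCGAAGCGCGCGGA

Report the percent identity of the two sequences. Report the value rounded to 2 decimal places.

90.32%

Mismatches occur at site 1 (T/A), site 13 (T/G), site 19 (T/C).
28 of the 31 sites match, so the percent identity is 28/31 × 100 = 90.32%.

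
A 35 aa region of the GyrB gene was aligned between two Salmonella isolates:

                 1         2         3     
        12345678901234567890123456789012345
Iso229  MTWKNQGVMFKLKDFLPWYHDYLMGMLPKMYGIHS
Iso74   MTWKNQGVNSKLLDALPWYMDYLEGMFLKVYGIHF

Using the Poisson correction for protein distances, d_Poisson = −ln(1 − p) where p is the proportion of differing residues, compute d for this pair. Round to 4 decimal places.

0.3365

Differing sites — 9:M/N; 10:F/S; 13:K/L; 15:F/A; 20:H/M; 24:M/E; 27:L/F; 28:P/L; 30:M/V; 35:S/F.
p = 10/35 = 0.285714.
d = −ln(1 − 0.285714) = −ln(0.714286) = 0.3365.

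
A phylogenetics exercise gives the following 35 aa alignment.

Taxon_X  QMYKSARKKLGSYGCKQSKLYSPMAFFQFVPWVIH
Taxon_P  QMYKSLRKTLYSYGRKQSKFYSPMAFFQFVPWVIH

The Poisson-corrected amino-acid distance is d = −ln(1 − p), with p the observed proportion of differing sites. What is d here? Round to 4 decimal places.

Differing sites — 6:A/L; 9:K/T; 11:G/Y; 15:C/R; 20:L/F.
p = 5/35 = 0.142857.
d = −ln(1 − 0.142857) = −ln(0.857143) = 0.1542.

0.1542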